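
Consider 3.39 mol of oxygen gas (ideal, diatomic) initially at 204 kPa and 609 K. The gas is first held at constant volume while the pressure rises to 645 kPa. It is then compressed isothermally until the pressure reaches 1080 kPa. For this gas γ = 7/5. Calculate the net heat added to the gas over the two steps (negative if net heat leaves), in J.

64800 J

V₁ = nRT₁/P₁ = 3.39×8.314×609/204 = 84.1 L.
Step 1 — Isochoric: V stays 84.1 L; P/T = const ⇒ T₂ = 1930 K, P₂ = 645 kPa.
W = 0 (no volume change).
ΔU = nCvΔT = 3.39×20.8×(1930−609) = 92800 J.
Q = ΔU = 92800 J.
State after step 1: P = 645 kPa, V = 84.1 L, T = 1930 K.
Step 2 — Isothermal: T stays 1930 K; PV = const ⇒ V₂ = 50.2 L, P₂ = 1080 kPa.
ΔU = 0 (ideal gas, T constant).
W = nRT ln(V₂/V₁) = 3.39×8.314×1930×ln(0.597) = -28000 J.
Q = ΔU + W = -28000 J.
Net over both steps: W = -28000 J, Q = 64800 J, ΔU = 92800 J.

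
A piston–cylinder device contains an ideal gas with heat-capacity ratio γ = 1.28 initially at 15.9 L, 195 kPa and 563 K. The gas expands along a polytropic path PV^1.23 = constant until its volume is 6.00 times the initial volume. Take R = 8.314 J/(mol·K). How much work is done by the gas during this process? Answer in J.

4550 J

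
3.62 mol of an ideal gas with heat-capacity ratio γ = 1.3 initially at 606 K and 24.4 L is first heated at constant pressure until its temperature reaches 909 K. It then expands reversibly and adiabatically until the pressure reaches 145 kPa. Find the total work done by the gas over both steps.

P₁ = nRT₁/V₁ = 3.62×8.314×606/24.4 = 747 kPa.
Step 1 — Isobaric: P stays 747 kPa; V/T = const ⇒ T₂ = 909 K, V₂ = 36.6 L.
W = PΔV = 747×(36.6−24.4) kPa·L = 9120 J.
ΔU = nCvΔT = 3.62×27.7×(909−606) = 30400 J.
Q = ΔU + W = nCpΔT = 39500 J.
State after step 1: P = 747 kPa, V = 36.6 L, T = 909 K.
Step 2 — Adiabatic: T₂/T₁ = (P₂/P₁)^((γ−1)/γ) ⇒ T₂ = 909×(0.194)^0.231 = 623 K; V₂ = 129 L.
ΔU = nCvΔT = 3.62×27.7×(623−909) = -28700 J.
Q = 0 for an adiabatic process, so W = −ΔU = 28700 J.
Net over both steps: W = 37900 J, Q = 39500 J, ΔU = 1660 J.

37900 J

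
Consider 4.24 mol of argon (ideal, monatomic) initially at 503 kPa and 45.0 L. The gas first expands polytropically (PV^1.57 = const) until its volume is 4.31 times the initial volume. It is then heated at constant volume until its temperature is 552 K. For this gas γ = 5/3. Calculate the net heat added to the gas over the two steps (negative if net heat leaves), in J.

T₁ = P₁V₁/(nR) = 503×45.0/(4.24×8.314) = 642 K.
Step 1 — Polytropic n=1.57: T₂ = T₁(V₁/V₂)^(n−1) = 642×(0.232)^0.57 = 279 K; P₂ = P₁(V₁/V₂)^n = 50.8 kPa.
W = (P₁V₁−P₂V₂)/(n−1) = (503×45.0−50.8×194)/0.57 = 22400 J.
ΔU = nCvΔT = 4.24×12.5×(279−642) = -19200 J.
Q = ΔU + W = 3250 J.
State after step 1: P = 50.8 kPa, V = 194 L, T = 279 K.
Step 2 — Isochoric: V stays 194 L; P/T = const ⇒ T₂ = 552 K, P₂ = 100 kPa.
W = 0 (no volume change).
ΔU = nCvΔT = 4.24×12.5×(552−279) = 14400 J.
Q = ΔU = 14400 J.
Net over both steps: W = 22400 J, Q = 17700 J, ΔU = -4760 J.

17700 J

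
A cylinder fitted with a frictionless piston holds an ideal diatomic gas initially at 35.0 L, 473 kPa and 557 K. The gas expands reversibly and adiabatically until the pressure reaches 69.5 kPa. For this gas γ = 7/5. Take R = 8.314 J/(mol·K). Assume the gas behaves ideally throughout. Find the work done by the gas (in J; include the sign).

n = P₁V₁/(RT₁) = 473×35.0/(8.314×557) = 3.57 mol.
Adiabatic: T₂/T₁ = (P₂/P₁)^((γ−1)/γ) ⇒ T₂ = 557×(0.147)^0.286 = 322 K; V₂ = 138 L.
ΔU = nCvΔT = 3.57×20.8×(322−557) = -17500 J.
Q = 0 for an adiabatic process, so W = −ΔU = 17500 J.

17500 J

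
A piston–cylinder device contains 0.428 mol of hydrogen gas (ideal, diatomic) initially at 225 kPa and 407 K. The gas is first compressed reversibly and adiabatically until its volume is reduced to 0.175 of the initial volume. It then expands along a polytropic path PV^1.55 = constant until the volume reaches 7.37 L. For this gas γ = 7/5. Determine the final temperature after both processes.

291 K

V₁ = nRT₁/P₁ = 0.428×8.314×407/225 = 6.44 L.
Step 1 — Adiabatic: TV^(γ−1) = const ⇒ T₂ = 407×(5.71)^0.400 = 817 K; PV^γ = const ⇒ P₂ = 2580 kPa.
ΔU = nCvΔT = 0.428×20.8×(817−407) = 3650 J.
Q = 0 for an adiabatic process, so W = −ΔU = -3650 J.
State after step 1: P = 2580 kPa, V = 1.13 L, T = 817 K.
Step 2 — Polytropic n=1.55: T₂ = T₁(V₁/V₂)^(n−1) = 817×(0.153)^0.55 = 291 K; P₂ = P₁(V₁/V₂)^n = 140 kPa.
W = (P₁V₁−P₂V₂)/(n−1) = (2580×1.13−140×7.37)/0.55 = 3410 J.
ΔU = nCvΔT = 0.428×20.8×(291−817) = -4680 J.
Q = ΔU + W = -1280 J.
Net over both steps: W = -244 J, Q = -1280 J, ΔU = -1030 J.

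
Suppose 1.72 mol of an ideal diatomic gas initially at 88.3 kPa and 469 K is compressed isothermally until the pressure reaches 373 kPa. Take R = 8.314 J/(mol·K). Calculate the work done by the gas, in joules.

V₁ = nRT₁/P₁ = 1.72×8.314×469/88.3 = 76.0 L.
Isothermal: T stays 469 K; PV = const ⇒ V₂ = 18.0 L, P₂ = 373 kPa.
W = nRT ln(V₂/V₁) = 1.72×8.314×469×ln(0.237) = -9660 J.

-9660 J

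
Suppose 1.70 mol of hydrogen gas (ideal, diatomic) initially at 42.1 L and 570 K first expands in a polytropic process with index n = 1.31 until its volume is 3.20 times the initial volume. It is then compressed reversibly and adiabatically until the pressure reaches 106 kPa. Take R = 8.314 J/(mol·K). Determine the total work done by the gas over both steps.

P₁ = nRT₁/V₁ = 1.70×8.314×570/42.1 = 191 kPa.
Step 1 — Polytropic n=1.31: T₂ = T₁(V₁/V₂)^(n−1) = 570×(0.312)^0.31 = 397 K; P₂ = P₁(V₁/V₂)^n = 41.7 kPa.
W = (P₁V₁−P₂V₂)/(n−1) = (191×42.1−41.7×135)/0.31 = 7870 J.
ΔU = nCvΔT = 1.70×20.8×(397−570) = -6100 J.
Q = ΔU + W = 1770 J.
State after step 1: P = 41.7 kPa, V = 135 L, T = 397 K.
Step 2 — Adiabatic: T₂/T₁ = (P₂/P₁)^((γ−1)/γ) ⇒ T₂ = 397×(2.54)^0.286 = 519 K; V₂ = 69.2 L.
ΔU = nCvΔT = 1.70×20.8×(519−397) = 4290 J.
Q = 0 for an adiabatic process, so W = −ΔU = -4290 J.
Net over both steps: W = 3580 J, Q = 1770 J, ΔU = -1810 J.

3580 J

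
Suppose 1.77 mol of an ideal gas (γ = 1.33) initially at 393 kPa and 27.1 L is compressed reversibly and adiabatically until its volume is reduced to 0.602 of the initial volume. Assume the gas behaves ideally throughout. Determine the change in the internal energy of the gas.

T₁ = P₁V₁/(nR) = 393×27.1/(1.77×8.314) = 724 K.
Adiabatic: TV^(γ−1) = const ⇒ T₂ = 724×(1.66)^0.330 = 856 K; PV^γ = const ⇒ P₂ = 772 kPa.
For an ideal gas ΔU = nCvΔT with Cv = R/(γ−1) = 25.2 J/(mol·K).
ΔU = 1.77×25.2×(856−724) = 5880 J.

5880 J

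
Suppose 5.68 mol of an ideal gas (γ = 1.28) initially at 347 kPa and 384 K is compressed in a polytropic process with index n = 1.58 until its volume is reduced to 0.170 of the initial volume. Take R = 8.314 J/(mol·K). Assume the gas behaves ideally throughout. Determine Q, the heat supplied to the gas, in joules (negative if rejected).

V₁ = nRT₁/P₁ = 5.68×8.314×384/347 = 52.3 L.
Polytropic n=1.58: T₂ = T₁(V₁/V₂)^(n−1) = 384×(5.88)^0.58 = 1070 K; P₂ = P₁(V₁/V₂)^n = 5700 kPa.
W = (P₁V₁−P₂V₂)/(n−1) = (347×52.3−5700×8.88)/0.58 = -56100 J.
ΔU = nCvΔT = 5.68×29.7×(1070−384) = 116000 J.
Q = ΔU + W = 60100 J.

60100 J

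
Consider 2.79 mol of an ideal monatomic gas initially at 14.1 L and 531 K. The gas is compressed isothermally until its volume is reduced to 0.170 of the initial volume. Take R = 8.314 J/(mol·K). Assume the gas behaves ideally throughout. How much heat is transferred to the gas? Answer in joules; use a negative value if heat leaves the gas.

P₁ = nRT₁/V₁ = 2.79×8.314×531/14.1 = 874 kPa.
Isothermal: T stays 531 K; PV = const ⇒ V₂ = 2.40 L, P₂ = 5140 kPa.
ΔU = 0 (ideal gas, T constant).
W = nRT ln(V₂/V₁) = 2.79×8.314×531×ln(0.170) = -21800 J.
Q = ΔU + W = -21800 J.

-21800 J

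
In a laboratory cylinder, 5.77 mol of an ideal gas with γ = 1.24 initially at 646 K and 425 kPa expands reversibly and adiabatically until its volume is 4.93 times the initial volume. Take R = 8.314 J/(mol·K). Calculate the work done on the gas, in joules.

-41100 J

V₁ = nRT₁/P₁ = 5.77×8.314×646/425 = 72.9 L.
Adiabatic: TV^(γ−1) = const ⇒ T₂ = 646×(0.203)^0.240 = 441 K; PV^γ = const ⇒ P₂ = 58.8 kPa.
ΔU = nCvΔT = 5.77×34.6×(441−646) = -41100 J.
Q = 0 for an adiabatic process, so W = −ΔU = 41100 J.
Work done on the gas = −W_by = -41100 J.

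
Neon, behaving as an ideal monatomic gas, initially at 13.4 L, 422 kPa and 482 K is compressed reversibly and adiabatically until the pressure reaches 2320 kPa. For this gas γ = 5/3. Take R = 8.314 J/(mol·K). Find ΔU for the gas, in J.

8290 J

n = P₁V₁/(RT₁) = 422×13.4/(8.314×482) = 1.41 mol.
Adiabatic: T₂/T₁ = (P₂/P₁)^((γ−1)/γ) ⇒ T₂ = 482×(5.50)^0.400 = 953 K; V₂ = 4.82 L.
For an ideal gas ΔU = nCvΔT with Cv = (3/2)R = 12.5 J/(mol·K).
ΔU = 1.41×12.5×(953−482) = 8290 J.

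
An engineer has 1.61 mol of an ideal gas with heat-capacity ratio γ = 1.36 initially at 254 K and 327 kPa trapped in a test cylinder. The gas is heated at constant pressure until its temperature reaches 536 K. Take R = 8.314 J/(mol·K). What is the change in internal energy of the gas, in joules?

10500 J

V₁ = nRT₁/P₁ = 1.61×8.314×254/327 = 10.4 L.
Isobaric: P stays 327 kPa; V/T = const ⇒ T₂ = 536 K, V₂ = 21.9 L.
For an ideal gas ΔU = nCvΔT with Cv = R/(γ−1) = 23.1 J/(mol·K).
ΔU = 1.61×23.1×(536−254) = 10500 J.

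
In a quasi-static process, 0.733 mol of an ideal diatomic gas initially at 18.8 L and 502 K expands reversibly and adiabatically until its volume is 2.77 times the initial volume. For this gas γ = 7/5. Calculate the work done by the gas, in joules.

2560 J

P₁ = nRT₁/V₁ = 0.733×8.314×502/18.8 = 163 kPa.
Adiabatic: TV^(γ−1) = const ⇒ T₂ = 502×(0.361)^0.400 = 334 K; PV^γ = const ⇒ P₂ = 39.1 kPa.
ΔU = nCvΔT = 0.733×20.8×(334−502) = -2560 J.
Q = 0 for an adiabatic process, so W = −ΔU = 2560 J.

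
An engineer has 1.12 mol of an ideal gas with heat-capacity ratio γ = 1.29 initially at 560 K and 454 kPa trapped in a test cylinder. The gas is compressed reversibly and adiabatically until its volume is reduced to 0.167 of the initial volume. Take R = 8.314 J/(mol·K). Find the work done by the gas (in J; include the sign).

V₁ = nRT₁/P₁ = 1.12×8.314×560/454 = 11.5 L.
Adiabatic: TV^(γ−1) = const ⇒ T₂ = 560×(5.99)^0.290 = 941 K; PV^γ = const ⇒ P₂ = 4570 kPa.
ΔU = nCvΔT = 1.12×28.7×(941−560) = 12200 J.
Q = 0 for an adiabatic process, so W = −ΔU = -12200 J.

-12200 J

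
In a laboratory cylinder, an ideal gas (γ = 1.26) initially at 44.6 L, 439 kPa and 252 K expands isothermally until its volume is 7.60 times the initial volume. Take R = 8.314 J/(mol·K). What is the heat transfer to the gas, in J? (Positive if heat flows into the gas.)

39700 J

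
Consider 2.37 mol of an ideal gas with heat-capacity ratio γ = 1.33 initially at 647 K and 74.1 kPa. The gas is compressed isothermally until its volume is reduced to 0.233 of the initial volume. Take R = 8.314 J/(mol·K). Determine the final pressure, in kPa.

318 kPa

V₁ = nRT₁/P₁ = 2.37×8.314×647/74.1 = 172 L.
Isothermal: T stays 647 K; PV = const ⇒ V₂ = 40.1 L, P₂ = 318 kPa.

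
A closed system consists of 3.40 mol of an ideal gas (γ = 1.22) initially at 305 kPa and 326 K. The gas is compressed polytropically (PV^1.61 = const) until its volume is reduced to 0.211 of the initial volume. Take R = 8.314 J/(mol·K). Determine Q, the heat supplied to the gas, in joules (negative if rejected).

42400 J

V₁ = nRT₁/P₁ = 3.40×8.314×326/305 = 30.2 L.
Polytropic n=1.61: T₂ = T₁(V₁/V₂)^(n−1) = 326×(4.74)^0.61 = 842 K; P₂ = P₁(V₁/V₂)^n = 3730 kPa.
W = (P₁V₁−P₂V₂)/(n−1) = (305×30.2−3730×6.38)/0.61 = -23900 J.
ΔU = nCvΔT = 3.40×37.8×(842−326) = 66300 J.
Q = ΔU + W = 42400 J.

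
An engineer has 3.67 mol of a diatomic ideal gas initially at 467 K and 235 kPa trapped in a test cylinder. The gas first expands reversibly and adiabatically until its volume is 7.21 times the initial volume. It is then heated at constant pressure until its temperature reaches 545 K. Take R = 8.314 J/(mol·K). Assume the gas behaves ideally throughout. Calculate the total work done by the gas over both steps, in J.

29600 J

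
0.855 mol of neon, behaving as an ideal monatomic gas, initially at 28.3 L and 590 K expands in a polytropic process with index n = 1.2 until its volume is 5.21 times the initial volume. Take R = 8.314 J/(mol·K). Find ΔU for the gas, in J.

-1770 J

P₁ = nRT₁/V₁ = 0.855×8.314×590/28.3 = 148 kPa.
Polytropic n=1.2: T₂ = T₁(V₁/V₂)^(n−1) = 590×(0.192)^0.20 = 424 K; P₂ = P₁(V₁/V₂)^n = 20.4 kPa.
For an ideal gas ΔU = nCvΔT with Cv = (3/2)R = 12.5 J/(mol·K).
ΔU = 0.855×12.5×(424−590) = -1770 J.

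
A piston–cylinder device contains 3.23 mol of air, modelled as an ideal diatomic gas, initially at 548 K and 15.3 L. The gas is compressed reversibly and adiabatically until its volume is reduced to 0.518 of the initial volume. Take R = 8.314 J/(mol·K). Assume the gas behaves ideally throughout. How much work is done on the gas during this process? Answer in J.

P₁ = nRT₁/V₁ = 3.23×8.314×548/15.3 = 962 kPa.
Adiabatic: TV^(γ−1) = const ⇒ T₂ = 548×(1.93)^0.400 = 713 K; PV^γ = const ⇒ P₂ = 2420 kPa.
ΔU = nCvΔT = 3.23×20.8×(713−548) = 11100 J.
Q = 0 for an adiabatic process, so W = −ΔU = -11100 J.
Work done on the gas = −W_by = 11100 J.

11100 J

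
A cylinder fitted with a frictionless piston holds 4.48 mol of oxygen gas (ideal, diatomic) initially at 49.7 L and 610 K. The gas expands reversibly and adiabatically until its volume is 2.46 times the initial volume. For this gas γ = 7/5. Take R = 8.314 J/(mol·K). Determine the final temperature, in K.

426 K

P₁ = nRT₁/V₁ = 4.48×8.314×610/49.7 = 457 kPa.
Adiabatic: TV^(γ−1) = const ⇒ T₂ = 610×(0.407)^0.400 = 426 K; PV^γ = const ⇒ P₂ = 130 kPa.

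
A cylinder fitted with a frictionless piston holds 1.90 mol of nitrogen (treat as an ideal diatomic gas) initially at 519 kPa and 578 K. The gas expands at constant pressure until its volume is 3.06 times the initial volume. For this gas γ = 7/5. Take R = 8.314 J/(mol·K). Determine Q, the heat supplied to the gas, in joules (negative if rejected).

V₁ = nRT₁/P₁ = 1.90×8.314×578/519 = 17.6 L.
Isobaric: P stays 519 kPa; V/T = const ⇒ T₂ = 1770 K, V₂ = 53.8 L.
W = PΔV = 519×(53.8−17.6) kPa·L = 18800 J.
ΔU = nCvΔT = 1.90×20.8×(1770−578) = 47000 J.
Q = ΔU + W = nCpΔT = 65800 J.

65800 J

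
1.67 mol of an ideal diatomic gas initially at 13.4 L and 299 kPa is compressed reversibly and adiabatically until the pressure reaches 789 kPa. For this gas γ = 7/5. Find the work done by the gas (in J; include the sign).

T₁ = P₁V₁/(nR) = 299×13.4/(1.67×8.314) = 289 K.
Adiabatic: T₂/T₁ = (P₂/P₁)^((γ−1)/γ) ⇒ T₂ = 289×(2.64)^0.286 = 381 K; V₂ = 6.70 L.
ΔU = nCvΔT = 1.67×20.8×(381−289) = 3200 J.
Q = 0 for an adiabatic process, so W = −ΔU = -3200 J.

-3200 J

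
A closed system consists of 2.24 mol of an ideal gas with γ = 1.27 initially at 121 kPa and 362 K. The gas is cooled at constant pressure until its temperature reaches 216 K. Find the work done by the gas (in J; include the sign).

V₁ = nRT₁/P₁ = 2.24×8.314×362/121 = 55.7 L.
Isobaric: P stays 121 kPa; V/T = const ⇒ T₂ = 216 K, V₂ = 33.2 L.
W = PΔV = 121×(33.2−55.7) kPa·L = -2720 J.

-2720 J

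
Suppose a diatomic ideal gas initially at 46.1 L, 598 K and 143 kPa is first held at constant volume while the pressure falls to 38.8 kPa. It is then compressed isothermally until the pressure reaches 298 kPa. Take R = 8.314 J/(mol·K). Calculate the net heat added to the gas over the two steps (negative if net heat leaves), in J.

-15700 J

n = P₁V₁/(RT₁) = 143×46.1/(8.314×598) = 1.33 mol.
Step 1 — Isochoric: V stays 46.1 L; P/T = const ⇒ T₂ = 162 K, P₂ = 38.8 kPa.
W = 0 (no volume change).
ΔU = nCvΔT = 1.33×20.8×(162−598) = -12000 J.
Q = ΔU = -12000 J.
State after step 1: P = 38.8 kPa, V = 46.1 L, T = 162 K.
Step 2 — Isothermal: T stays 162 K; PV = const ⇒ V₂ = 6.00 L, P₂ = 298 kPa.
ΔU = 0 (ideal gas, T constant).
W = nRT ln(V₂/V₁) = 1.33×8.314×162×ln(0.130) = -3650 J.
Q = ΔU + W = -3650 J.
Net over both steps: W = -3650 J, Q = -15700 J, ΔU = -12000 J.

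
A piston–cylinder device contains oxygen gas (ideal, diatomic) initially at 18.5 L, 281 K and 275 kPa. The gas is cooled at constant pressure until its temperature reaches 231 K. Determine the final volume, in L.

Isobaric: P stays 275 kPa; V/T = const ⇒ T₂ = 231 K, V₂ = 15.2 L.

15.2 L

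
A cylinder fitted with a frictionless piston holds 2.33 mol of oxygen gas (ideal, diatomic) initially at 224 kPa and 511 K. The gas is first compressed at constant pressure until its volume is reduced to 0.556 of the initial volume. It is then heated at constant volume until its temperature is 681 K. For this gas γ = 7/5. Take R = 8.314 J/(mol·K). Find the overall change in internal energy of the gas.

V₁ = nRT₁/P₁ = 2.33×8.314×511/224 = 44.2 L.
Step 1 — Isobaric: P stays 224 kPa; V/T = const ⇒ T₂ = 284 K, V₂ = 24.6 L.
W = PΔV = 224×(24.6−44.2) kPa·L = -4400 J.
ΔU = nCvΔT = 2.33×20.8×(284−511) = -11000 J.
Q = ΔU + W = nCpΔT = -15400 J.
State after step 1: P = 224 kPa, V = 24.6 L, T = 284 K.
Step 2 — Isochoric: V stays 24.6 L; P/T = const ⇒ T₂ = 681 K, P₂ = 537 kPa.
W = 0 (no volume change).
ΔU = nCvΔT = 2.33×20.8×(681−284) = 19200 J.
Q = ΔU = 19200 J.
Net over both steps: W = -4400 J, Q = 3840 J, ΔU = 8230 J.

8230 J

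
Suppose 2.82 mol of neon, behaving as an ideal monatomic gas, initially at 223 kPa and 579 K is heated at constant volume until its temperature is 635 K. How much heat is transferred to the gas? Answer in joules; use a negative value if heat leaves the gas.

1970 J

V₁ = nRT₁/P₁ = 2.82×8.314×579/223 = 60.9 L.
Isochoric: V stays 60.9 L; P/T = const ⇒ T₂ = 635 K, P₂ = 245 kPa.
W = 0 (no volume change).
ΔU = nCvΔT = 2.82×12.5×(635−579) = 1970 J.
Q = ΔU = 1970 J.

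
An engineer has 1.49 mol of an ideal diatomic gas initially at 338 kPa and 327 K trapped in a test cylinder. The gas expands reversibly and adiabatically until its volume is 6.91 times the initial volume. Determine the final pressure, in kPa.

22.6 kPa

V₁ = nRT₁/P₁ = 1.49×8.314×327/338 = 12.0 L.
Adiabatic: TV^(γ−1) = const ⇒ T₂ = 327×(0.145)^0.400 = 151 K; PV^γ = const ⇒ P₂ = 22.6 kPa.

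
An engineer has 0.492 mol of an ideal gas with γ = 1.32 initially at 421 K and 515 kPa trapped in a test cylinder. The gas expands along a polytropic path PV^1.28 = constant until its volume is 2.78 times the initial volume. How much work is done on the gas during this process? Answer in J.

V₁ = nRT₁/P₁ = 0.492×8.314×421/515 = 3.34 L.
Polytropic n=1.28: T₂ = T₁(V₁/V₂)^(n−1) = 421×(0.360)^0.28 = 316 K; P₂ = P₁(V₁/V₂)^n = 139 kPa.
W = (P₁V₁−P₂V₂)/(n−1) = (515×3.34−139×9.30)/0.28 = 1530 J.
Work done on the gas = −W_by = -1530 J.

-1530 J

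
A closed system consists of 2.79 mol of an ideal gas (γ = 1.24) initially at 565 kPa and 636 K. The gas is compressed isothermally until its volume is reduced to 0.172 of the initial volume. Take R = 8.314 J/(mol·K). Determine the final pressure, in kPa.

3280 kPa

V₁ = nRT₁/P₁ = 2.79×8.314×636/565 = 26.1 L.
Isothermal: T stays 636 K; PV = const ⇒ V₂ = 4.49 L, P₂ = 3280 kPa.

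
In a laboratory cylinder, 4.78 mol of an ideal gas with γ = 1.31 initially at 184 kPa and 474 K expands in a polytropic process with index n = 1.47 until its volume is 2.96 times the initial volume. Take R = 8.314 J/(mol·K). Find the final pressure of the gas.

37.3 kPa

V₁ = nRT₁/P₁ = 4.78×8.314×474/184 = 102 L.
Polytropic n=1.47: T₂ = T₁(V₁/V₂)^(n−1) = 474×(0.338)^0.47 = 285 K; P₂ = P₁(V₁/V₂)^n = 37.3 kPa.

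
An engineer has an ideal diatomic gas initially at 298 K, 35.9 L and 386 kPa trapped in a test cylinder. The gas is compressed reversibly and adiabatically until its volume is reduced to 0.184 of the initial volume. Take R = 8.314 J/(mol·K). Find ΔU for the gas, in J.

n = P₁V₁/(RT₁) = 386×35.9/(8.314×298) = 5.59 mol.
Adiabatic: TV^(γ−1) = const ⇒ T₂ = 298×(5.43)^0.400 = 587 K; PV^γ = const ⇒ P₂ = 4130 kPa.
For an ideal gas ΔU = nCvΔT with Cv = (5/2)R = 20.8 J/(mol·K).
ΔU = 5.59×20.8×(587−298) = 33500 J.

33500 J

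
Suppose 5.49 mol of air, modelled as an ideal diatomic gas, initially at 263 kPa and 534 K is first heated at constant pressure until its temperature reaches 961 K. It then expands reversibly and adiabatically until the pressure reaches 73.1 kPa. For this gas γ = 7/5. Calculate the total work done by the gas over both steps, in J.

V₁ = nRT₁/P₁ = 5.49×8.314×534/263 = 92.7 L.
Step 1 — Isobaric: P stays 263 kPa; V/T = const ⇒ T₂ = 961 K, V₂ = 167 L.
W = PΔV = 263×(167−92.7) kPa·L = 19500 J.
ΔU = nCvΔT = 5.49×20.8×(961−534) = 48700 J.
Q = ΔU + W = nCpΔT = 68200 J.
State after step 1: P = 263 kPa, V = 167 L, T = 961 K.
Step 2 — Adiabatic: T₂/T₁ = (P₂/P₁)^((γ−1)/γ) ⇒ T₂ = 961×(0.278)^0.286 = 667 K; V₂ = 416 L.
ΔU = nCvΔT = 5.49×20.8×(667−961) = -33600 J.
Q = 0 for an adiabatic process, so W = −ΔU = 33600 J.
Net over both steps: W = 53100 J, Q = 68200 J, ΔU = 15100 J.

53100 J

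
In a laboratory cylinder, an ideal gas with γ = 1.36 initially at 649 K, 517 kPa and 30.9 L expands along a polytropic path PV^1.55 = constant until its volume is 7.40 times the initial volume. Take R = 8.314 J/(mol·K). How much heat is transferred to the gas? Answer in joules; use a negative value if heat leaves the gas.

-10200 J

n = P₁V₁/(RT₁) = 517×30.9/(8.314×649) = 2.96 mol.
Polytropic n=1.55: T₂ = T₁(V₁/V₂)^(n−1) = 649×(0.135)^0.55 = 216 K; P₂ = P₁(V₁/V₂)^n = 23.2 kPa.
W = (P₁V₁−P₂V₂)/(n−1) = (517×30.9−23.2×229)/0.55 = 19400 J.
ΔU = nCvΔT = 2.96×23.1×(216−649) = -29600 J.
Q = ΔU + W = -10200 J.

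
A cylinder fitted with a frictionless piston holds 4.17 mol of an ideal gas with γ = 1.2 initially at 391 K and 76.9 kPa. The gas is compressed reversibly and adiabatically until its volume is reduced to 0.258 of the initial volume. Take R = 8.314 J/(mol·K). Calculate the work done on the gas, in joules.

V₁ = nRT₁/P₁ = 4.17×8.314×391/76.9 = 176 L.
Adiabatic: TV^(γ−1) = const ⇒ T₂ = 391×(3.88)^0.200 = 513 K; PV^γ = const ⇒ P₂ = 391 kPa.
ΔU = nCvΔT = 4.17×41.6×(513−391) = 21100 J.
Q = 0 for an adiabatic process, so W = −ΔU = -21100 J.
Work done on the gas = −W_by = 21100 J.

21100 J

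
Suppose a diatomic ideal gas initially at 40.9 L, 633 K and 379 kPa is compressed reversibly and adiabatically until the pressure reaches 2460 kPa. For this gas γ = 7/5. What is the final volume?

Adiabatic: T₂/T₁ = (P₂/P₁)^((γ−1)/γ) ⇒ T₂ = 633×(6.49)^0.286 = 1080 K; V₂ = 10.8 L.

10.8 L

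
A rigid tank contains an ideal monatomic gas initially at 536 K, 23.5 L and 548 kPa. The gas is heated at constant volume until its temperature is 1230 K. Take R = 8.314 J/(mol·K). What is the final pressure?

Isochoric: V stays 23.5 L; P/T = const ⇒ T₂ = 1230 K, P₂ = 1260 kPa.

1260 kPa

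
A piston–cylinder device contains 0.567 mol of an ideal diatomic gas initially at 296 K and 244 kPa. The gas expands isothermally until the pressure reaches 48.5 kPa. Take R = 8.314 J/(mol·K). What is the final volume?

28.8 L

V₁ = nRT₁/P₁ = 0.567×8.314×296/244 = 5.72 L.
Isothermal: T stays 296 K; PV = const ⇒ V₂ = 28.8 L, P₂ = 48.5 kPa.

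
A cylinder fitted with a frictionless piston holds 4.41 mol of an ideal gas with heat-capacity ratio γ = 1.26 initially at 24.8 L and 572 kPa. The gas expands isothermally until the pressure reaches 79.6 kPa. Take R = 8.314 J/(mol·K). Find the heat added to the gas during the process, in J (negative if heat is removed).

28000 J

T₁ = P₁V₁/(nR) = 572×24.8/(4.41×8.314) = 387 K.
Isothermal: T stays 387 K; PV = const ⇒ V₂ = 178 L, P₂ = 79.6 kPa.
ΔU = 0 (ideal gas, T constant).
W = nRT ln(V₂/V₁) = 4.41×8.314×387×ln(7.19) = 28000 J.
Q = ΔU + W = 28000 J.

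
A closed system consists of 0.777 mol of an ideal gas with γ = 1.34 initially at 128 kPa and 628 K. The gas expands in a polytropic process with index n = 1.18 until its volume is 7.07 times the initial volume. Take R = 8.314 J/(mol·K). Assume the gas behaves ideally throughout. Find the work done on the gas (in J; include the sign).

-6690 J

V₁ = nRT₁/P₁ = 0.777×8.314×628/128 = 31.7 L.
Polytropic n=1.18: T₂ = T₁(V₁/V₂)^(n−1) = 628×(0.141)^0.18 = 442 K; P₂ = P₁(V₁/V₂)^n = 12.7 kPa.
W = (P₁V₁−P₂V₂)/(n−1) = (128×31.7−12.7×224)/0.18 = 6690 J.
Work done on the gas = −W_by = -6690 J.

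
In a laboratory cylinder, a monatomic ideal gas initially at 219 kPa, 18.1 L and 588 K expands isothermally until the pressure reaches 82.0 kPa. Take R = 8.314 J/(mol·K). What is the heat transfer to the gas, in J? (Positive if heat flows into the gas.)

3890 J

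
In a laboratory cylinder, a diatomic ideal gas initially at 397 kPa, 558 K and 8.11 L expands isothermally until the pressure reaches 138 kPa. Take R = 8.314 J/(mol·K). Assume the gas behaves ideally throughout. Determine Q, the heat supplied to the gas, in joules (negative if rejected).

n = P₁V₁/(RT₁) = 397×8.11/(8.314×558) = 0.694 mol.
Isothermal: T stays 558 K; PV = const ⇒ V₂ = 23.3 L, P₂ = 138 kPa.
ΔU = 0 (ideal gas, T constant).
W = nRT ln(V₂/V₁) = 0.694×8.314×558×ln(2.88) = 3400 J.
Q = ΔU + W = 3400 J.

3400 J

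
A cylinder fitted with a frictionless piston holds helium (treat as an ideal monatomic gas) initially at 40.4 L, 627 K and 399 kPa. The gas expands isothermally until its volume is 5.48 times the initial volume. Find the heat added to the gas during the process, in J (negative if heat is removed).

n = P₁V₁/(RT₁) = 399×40.4/(8.314×627) = 3.09 mol.
Isothermal: T stays 627 K; PV = const ⇒ V₂ = 221 L, P₂ = 72.8 kPa.
ΔU = 0 (ideal gas, T constant).
W = nRT ln(V₂/V₁) = 3.09×8.314×627×ln(5.48) = 27400 J.
Q = ΔU + W = 27400 J.

27400 J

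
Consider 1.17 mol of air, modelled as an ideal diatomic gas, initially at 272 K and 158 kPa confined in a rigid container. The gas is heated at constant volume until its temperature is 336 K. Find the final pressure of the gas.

V₁ = nRT₁/P₁ = 1.17×8.314×272/158 = 16.7 L.
Isochoric: V stays 16.7 L; P/T = const ⇒ T₂ = 336 K, P₂ = 195 kPa.

195 kPa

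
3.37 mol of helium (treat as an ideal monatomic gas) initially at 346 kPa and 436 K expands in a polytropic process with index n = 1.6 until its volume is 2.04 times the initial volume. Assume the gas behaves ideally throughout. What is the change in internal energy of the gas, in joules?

-6380 J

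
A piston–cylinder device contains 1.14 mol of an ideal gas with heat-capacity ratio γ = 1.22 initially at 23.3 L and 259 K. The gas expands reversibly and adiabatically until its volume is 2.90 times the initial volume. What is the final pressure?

P₁ = nRT₁/V₁ = 1.14×8.314×259/23.3 = 105 kPa.
Adiabatic: TV^(γ−1) = const ⇒ T₂ = 259×(0.345)^0.220 = 205 K; PV^γ = const ⇒ P₂ = 28.7 kPa.

28.7 kPa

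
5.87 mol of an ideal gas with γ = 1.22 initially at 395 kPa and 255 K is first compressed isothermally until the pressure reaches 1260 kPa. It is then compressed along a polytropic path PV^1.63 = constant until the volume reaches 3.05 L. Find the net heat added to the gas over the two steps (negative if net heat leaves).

25900 J

V₁ = nRT₁/P₁ = 5.87×8.314×255/395 = 31.5 L.
Step 1 — Isothermal: T stays 255 K; PV = const ⇒ V₂ = 9.88 L, P₂ = 1260 kPa.
ΔU = 0 (ideal gas, T constant).
W = nRT ln(V₂/V₁) = 5.87×8.314×255×ln(0.313) = -14400 J.
Q = ΔU + W = -14400 J.
State after step 1: P = 1260 kPa, V = 9.88 L, T = 255 K.
Step 2 — Polytropic n=1.63: T₂ = T₁(V₁/V₂)^(n−1) = 255×(3.24)^0.63 = 535 K; P₂ = P₁(V₁/V₂)^n = 8550 kPa.
W = (P₁V₁−P₂V₂)/(n−1) = (1260×9.88−8550×3.05)/0.63 = -21700 J.
ΔU = nCvΔT = 5.87×37.8×(535−255) = 62000 J.
Q = ΔU + W = 40400 J.
Net over both steps: W = -36100 J, Q = 25900 J, ΔU = 62000 J.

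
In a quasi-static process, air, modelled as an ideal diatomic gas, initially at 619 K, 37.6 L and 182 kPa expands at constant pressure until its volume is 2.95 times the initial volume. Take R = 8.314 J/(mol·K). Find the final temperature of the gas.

1830 K

Isobaric: P stays 182 kPa; V/T = const ⇒ T₂ = 1830 K, V₂ = 111 L.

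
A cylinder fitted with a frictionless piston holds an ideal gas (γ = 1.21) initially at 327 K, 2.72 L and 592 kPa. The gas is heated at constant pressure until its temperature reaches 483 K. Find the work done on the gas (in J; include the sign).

-768 J

n = P₁V₁/(RT₁) = 592×2.72/(8.314×327) = 0.592 mol.
Isobaric: P stays 592 kPa; V/T = const ⇒ T₂ = 483 K, V₂ = 4.02 L.
W = PΔV = 592×(4.02−2.72) kPa·L = 768 J.
Work done on the gas = −W_by = -768 J.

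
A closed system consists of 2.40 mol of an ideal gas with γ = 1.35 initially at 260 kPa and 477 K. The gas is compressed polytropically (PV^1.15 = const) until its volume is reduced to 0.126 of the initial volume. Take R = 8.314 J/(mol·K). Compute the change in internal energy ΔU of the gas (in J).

9910 J

V₁ = nRT₁/P₁ = 2.40×8.314×477/260 = 36.6 L.
Polytropic n=1.15: T₂ = T₁(V₁/V₂)^(n−1) = 477×(7.94)^0.15 = 651 K; P₂ = P₁(V₁/V₂)^n = 2820 kPa.
For an ideal gas ΔU = nCvΔT with Cv = R/(γ−1) = 23.8 J/(mol·K).
ΔU = 2.40×23.8×(651−477) = 9910 J.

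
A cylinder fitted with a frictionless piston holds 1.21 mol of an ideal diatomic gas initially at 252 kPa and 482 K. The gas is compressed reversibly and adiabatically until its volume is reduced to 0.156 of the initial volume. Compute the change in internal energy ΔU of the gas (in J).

13400 J

V₁ = nRT₁/P₁ = 1.21×8.314×482/252 = 19.2 L.
Adiabatic: TV^(γ−1) = const ⇒ T₂ = 482×(6.41)^0.400 = 1010 K; PV^γ = const ⇒ P₂ = 3400 kPa.
For an ideal gas ΔU = nCvΔT with Cv = (5/2)R = 20.8 J/(mol·K).
ΔU = 1.21×20.8×(1010−482) = 13400 J.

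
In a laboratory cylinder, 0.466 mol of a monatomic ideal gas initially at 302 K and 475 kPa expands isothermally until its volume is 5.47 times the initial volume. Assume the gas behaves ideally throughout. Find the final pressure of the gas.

86.8 kPa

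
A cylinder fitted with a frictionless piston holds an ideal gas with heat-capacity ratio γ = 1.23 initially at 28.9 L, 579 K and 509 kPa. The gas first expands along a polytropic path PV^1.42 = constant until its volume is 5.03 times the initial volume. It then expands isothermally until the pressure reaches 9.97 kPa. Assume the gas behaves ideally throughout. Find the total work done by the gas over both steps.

n = P₁V₁/(RT₁) = 509×28.9/(8.314×579) = 3.06 mol.
Step 1 — Polytropic n=1.42: T₂ = T₁(V₁/V₂)^(n−1) = 579×(0.199)^0.42 = 294 K; P₂ = P₁(V₁/V₂)^n = 51.3 kPa.
W = (P₁V₁−P₂V₂)/(n−1) = (509×28.9−51.3×145)/0.42 = 17300 J.
ΔU = nCvΔT = 3.06×36.1×(294−579) = -31500 J.
Q = ΔU + W = -14300 J.
State after step 1: P = 51.3 kPa, V = 145 L, T = 294 K.
Step 2 — Isothermal: T stays 294 K; PV = const ⇒ V₂ = 749 L, P₂ = 9.97 kPa.
ΔU = 0 (ideal gas, T constant).
W = nRT ln(V₂/V₁) = 3.06×8.314×294×ln(5.15) = 12200 J.
Q = ΔU + W = 12200 J.
Net over both steps: W = 29500 J, Q = -2020 J, ΔU = -31500 J.

29500 J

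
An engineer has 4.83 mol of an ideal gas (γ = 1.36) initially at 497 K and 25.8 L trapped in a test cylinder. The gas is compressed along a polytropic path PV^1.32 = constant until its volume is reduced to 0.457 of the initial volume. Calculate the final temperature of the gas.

P₁ = nRT₁/V₁ = 4.83×8.314×497/25.8 = 774 kPa.
Polytropic n=1.32: T₂ = T₁(V₁/V₂)^(n−1) = 497×(2.19)^0.32 = 639 K; P₂ = P₁(V₁/V₂)^n = 2170 kPa.

639 K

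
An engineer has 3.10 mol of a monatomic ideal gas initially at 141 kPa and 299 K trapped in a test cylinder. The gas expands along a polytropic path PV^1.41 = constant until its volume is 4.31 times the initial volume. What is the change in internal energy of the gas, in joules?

V₁ = nRT₁/P₁ = 3.10×8.314×299/141 = 54.7 L.
Polytropic n=1.41: T₂ = T₁(V₁/V₂)^(n−1) = 299×(0.232)^0.41 = 164 K; P₂ = P₁(V₁/V₂)^n = 18.0 kPa.
For an ideal gas ΔU = nCvΔT with Cv = (3/2)R = 12.5 J/(mol·K).
ΔU = 3.10×12.5×(164−299) = -5210 J.

-5210 J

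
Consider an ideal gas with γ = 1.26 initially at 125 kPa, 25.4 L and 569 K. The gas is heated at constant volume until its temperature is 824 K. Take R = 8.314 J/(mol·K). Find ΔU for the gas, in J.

5470 J

n = P₁V₁/(RT₁) = 125×25.4/(8.314×569) = 0.671 mol.
Isochoric: V stays 25.4 L; P/T = const ⇒ T₂ = 824 K, P₂ = 181 kPa.
For an ideal gas ΔU = nCvΔT with Cv = R/(γ−1) = 32.0 J/(mol·K).
ΔU = 0.671×32.0×(824−569) = 5470 J.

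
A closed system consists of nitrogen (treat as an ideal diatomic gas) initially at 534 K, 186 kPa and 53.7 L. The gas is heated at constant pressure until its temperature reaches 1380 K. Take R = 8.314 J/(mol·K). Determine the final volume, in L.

139 L

Isobaric: P stays 186 kPa; V/T = const ⇒ T₂ = 1380 K, V₂ = 139 L.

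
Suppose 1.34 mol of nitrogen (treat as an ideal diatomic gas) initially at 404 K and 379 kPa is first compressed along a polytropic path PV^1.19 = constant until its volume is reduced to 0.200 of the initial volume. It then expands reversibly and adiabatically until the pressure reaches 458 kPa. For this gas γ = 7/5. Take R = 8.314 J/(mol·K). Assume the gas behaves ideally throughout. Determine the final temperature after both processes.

335 K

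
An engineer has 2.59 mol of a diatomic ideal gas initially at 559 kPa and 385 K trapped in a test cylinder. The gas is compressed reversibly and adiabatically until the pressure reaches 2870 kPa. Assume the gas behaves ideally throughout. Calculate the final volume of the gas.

4.61 L

V₁ = nRT₁/P₁ = 2.59×8.314×385/559 = 14.8 L.
Adiabatic: T₂/T₁ = (P₂/P₁)^((γ−1)/γ) ⇒ T₂ = 385×(5.13)^0.286 = 614 K; V₂ = 4.61 L.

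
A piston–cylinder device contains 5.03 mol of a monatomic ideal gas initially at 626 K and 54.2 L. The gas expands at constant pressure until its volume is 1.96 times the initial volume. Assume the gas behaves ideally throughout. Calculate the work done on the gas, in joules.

P₁ = nRT₁/V₁ = 5.03×8.314×626/54.2 = 483 kPa.
Isobaric: P stays 483 kPa; V/T = const ⇒ T₂ = 1230 K, V₂ = 106 L.
W = PΔV = 483×(106−54.2) kPa·L = 25100 J.
Work done on the gas = −W_by = -25100 J.

-25100 J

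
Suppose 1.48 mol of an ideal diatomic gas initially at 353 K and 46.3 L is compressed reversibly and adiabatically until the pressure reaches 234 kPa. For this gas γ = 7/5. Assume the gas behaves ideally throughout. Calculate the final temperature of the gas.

458 K

P₁ = nRT₁/V₁ = 1.48×8.314×353/46.3 = 93.8 kPa.
Adiabatic: T₂/T₁ = (P₂/P₁)^((γ−1)/γ) ⇒ T₂ = 353×(2.49)^0.286 = 458 K; V₂ = 24.1 L.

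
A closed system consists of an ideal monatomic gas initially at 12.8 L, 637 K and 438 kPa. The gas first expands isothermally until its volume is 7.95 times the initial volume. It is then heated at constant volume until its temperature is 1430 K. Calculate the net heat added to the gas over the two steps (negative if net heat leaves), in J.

22100 J

n = P₁V₁/(RT₁) = 438×12.8/(8.314×637) = 1.06 mol.
Step 1 — Isothermal: T stays 637 K; PV = const ⇒ V₂ = 102 L, P₂ = 55.1 kPa.
ΔU = 0 (ideal gas, T constant).
W = nRT ln(V₂/V₁) = 1.06×8.314×637×ln(7.95) = 11600 J.
Q = ΔU + W = 11600 J.
State after step 1: P = 55.1 kPa, V = 102 L, T = 637 K.
Step 2 — Isochoric: V stays 102 L; P/T = const ⇒ T₂ = 1430 K, P₂ = 124 kPa.
W = 0 (no volume change).
ΔU = nCvΔT = 1.06×12.5×(1430−637) = 10500 J.
Q = ΔU = 10500 J.
Net over both steps: W = 11600 J, Q = 22100 J, ΔU = 10500 J.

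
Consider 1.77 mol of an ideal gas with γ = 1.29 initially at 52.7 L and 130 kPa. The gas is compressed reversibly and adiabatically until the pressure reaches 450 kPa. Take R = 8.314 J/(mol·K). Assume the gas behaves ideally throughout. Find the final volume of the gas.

T₁ = P₁V₁/(nR) = 130×52.7/(1.77×8.314) = 466 K.
Adiabatic: T₂/T₁ = (P₂/P₁)^((γ−1)/γ) ⇒ T₂ = 466×(3.46)^0.225 = 615 K; V₂ = 20.1 L.

20.1 L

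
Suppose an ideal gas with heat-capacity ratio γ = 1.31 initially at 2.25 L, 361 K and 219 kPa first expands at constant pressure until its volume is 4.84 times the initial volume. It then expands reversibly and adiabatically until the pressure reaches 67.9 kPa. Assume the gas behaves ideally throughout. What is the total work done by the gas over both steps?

n = P₁V₁/(RT₁) = 219×2.25/(8.314×361) = 0.164 mol.
Step 1 — Isobaric: P stays 219 kPa; V/T = const ⇒ T₂ = 1750 K, V₂ = 10.9 L.
W = PΔV = 219×(10.9−2.25) kPa·L = 1890 J.
ΔU = nCvΔT = 0.164×26.8×(1750−361) = 6100 J.
Q = ΔU + W = nCpΔT = 8000 J.
State after step 1: P = 219 kPa, V = 10.9 L, T = 1750 K.
Step 2 — Adiabatic: T₂/T₁ = (P₂/P₁)^((γ−1)/γ) ⇒ T₂ = 1750×(0.310)^0.237 = 1320 K; V₂ = 26.6 L.
ΔU = nCvΔT = 0.164×26.8×(1320−1750) = -1860 J.
Q = 0 for an adiabatic process, so W = −ΔU = 1860 J.
Net over both steps: W = 3750 J, Q = 8000 J, ΔU = 4240 J.

3750 J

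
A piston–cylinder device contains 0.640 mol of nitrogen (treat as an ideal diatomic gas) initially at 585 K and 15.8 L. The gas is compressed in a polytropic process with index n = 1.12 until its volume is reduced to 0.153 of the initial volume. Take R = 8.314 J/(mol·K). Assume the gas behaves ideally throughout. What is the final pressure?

P₁ = nRT₁/V₁ = 0.640×8.314×585/15.8 = 197 kPa.
Polytropic n=1.12: T₂ = T₁(V₁/V₂)^(n−1) = 585×(6.54)^0.12 = 733 K; P₂ = P₁(V₁/V₂)^n = 1610 kPa.

1610 kPa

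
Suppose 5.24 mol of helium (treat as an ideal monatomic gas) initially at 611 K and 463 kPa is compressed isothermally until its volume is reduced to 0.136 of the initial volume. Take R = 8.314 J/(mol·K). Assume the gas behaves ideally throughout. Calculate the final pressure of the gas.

3400 kPa

V₁ = nRT₁/P₁ = 5.24×8.314×611/463 = 57.5 L.
Isothermal: T stays 611 K; PV = const ⇒ V₂ = 7.82 L, P₂ = 3400 kPa.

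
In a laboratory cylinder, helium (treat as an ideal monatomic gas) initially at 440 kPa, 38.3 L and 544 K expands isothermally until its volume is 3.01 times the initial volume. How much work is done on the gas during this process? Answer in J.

n = P₁V₁/(RT₁) = 440×38.3/(8.314×544) = 3.73 mol.
Isothermal: T stays 544 K; PV = const ⇒ V₂ = 115 L, P₂ = 146 kPa.
W = nRT ln(V₂/V₁) = 3.73×8.314×544×ln(3.01) = 18600 J.
Work done on the gas = −W_by = -18600 J.

-18600 J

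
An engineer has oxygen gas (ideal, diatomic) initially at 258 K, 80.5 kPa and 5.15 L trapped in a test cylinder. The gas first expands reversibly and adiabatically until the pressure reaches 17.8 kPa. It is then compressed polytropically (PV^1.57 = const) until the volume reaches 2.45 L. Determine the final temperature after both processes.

473 K

n = P₁V₁/(RT₁) = 80.5×5.15/(8.314×258) = 0.193 mol.
Step 1 — Adiabatic: T₂/T₁ = (P₂/P₁)^((γ−1)/γ) ⇒ T₂ = 258×(0.221)^0.286 = 168 K; V₂ = 15.1 L.
ΔU = nCvΔT = 0.193×20.8×(168−258) = -363 J.
Q = 0 for an adiabatic process, so W = −ΔU = 363 J.
State after step 1: P = 17.8 kPa, V = 15.1 L, T = 168 K.
Step 2 — Polytropic n=1.57: T₂ = T₁(V₁/V₂)^(n−1) = 168×(6.18)^0.57 = 473 K; P₂ = P₁(V₁/V₂)^n = 310 kPa.
W = (P₁V₁−P₂V₂)/(n−1) = (17.8×15.1−310×2.45)/0.57 = -862 J.
ΔU = nCvΔT = 0.193×20.8×(473−168) = 1230 J.
Q = ΔU + W = 366 J.
Net over both steps: W = -499 J, Q = 366 J, ΔU = 865 J.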